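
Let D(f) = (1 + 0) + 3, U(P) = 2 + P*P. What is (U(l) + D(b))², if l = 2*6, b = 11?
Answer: 22500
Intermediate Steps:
l = 12
U(P) = 2 + P²
D(f) = 4 (D(f) = 1 + 3 = 4)
(U(l) + D(b))² = ((2 + 12²) + 4)² = ((2 + 144) + 4)² = (146 + 4)² = 150² = 22500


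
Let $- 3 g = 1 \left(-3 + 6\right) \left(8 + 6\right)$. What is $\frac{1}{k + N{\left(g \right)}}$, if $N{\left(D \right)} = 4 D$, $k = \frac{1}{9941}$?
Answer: $- \frac{9941}{556695} \approx -0.017857$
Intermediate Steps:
$g = -14$ ($g = - \frac{1 \left(-3 + 6\right) \left(8 + 6\right)}{3} = - \frac{1 \cdot 3 \cdot 14}{3} = - \frac{3 \cdot 14}{3} = \left(- \frac{1}{3}\right) 42 = -14$)
$k = \frac{1}{9941} \approx 0.00010059$
$\frac{1}{k + N{\left(g \right)}} = \frac{1}{\frac{1}{9941} + 4 \left(-14\right)} = \frac{1}{\frac{1}{9941} - 56} = \frac{1}{- \frac{556695}{9941}} = - \frac{9941}{556695}$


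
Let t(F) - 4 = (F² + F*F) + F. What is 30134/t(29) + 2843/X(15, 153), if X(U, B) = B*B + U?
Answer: 710734561/40172160 ≈ 17.692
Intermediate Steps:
t(F) = 4 + F + 2*F² (t(F) = 4 + ((F² + F*F) + F) = 4 + ((F² + F²) + F) = 4 + (2*F² + F) = 4 + (F + 2*F²) = 4 + F + 2*F²)
X(U, B) = U + B² (X(U, B) = B² + U = U + B²)
30134/t(29) + 2843/X(15, 153) = 30134/(4 + 29 + 2*29²) + 2843/(15 + 153²) = 30134/(4 + 29 + 2*841) + 2843/(15 + 23409) = 30134/(4 + 29 + 1682) + 2843/23424 = 30134/1715 + 2843*(1/23424) = 30134*(1/1715) + 2843/23424 = 30134/1715 + 2843/23424 = 710734561/40172160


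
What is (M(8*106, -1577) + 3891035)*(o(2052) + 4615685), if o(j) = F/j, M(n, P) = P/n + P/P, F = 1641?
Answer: 10417253509378613737/580032 ≈ 1.7960e+13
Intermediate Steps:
M(n, P) = 1 + P/n (M(n, P) = P/n + 1 = 1 + P/n)
o(j) = 1641/j
(M(8*106, -1577) + 3891035)*(o(2052) + 4615685) = ((-1577 + 8*106)/((8*106)) + 3891035)*(1641/2052 + 4615685) = ((-1577 + 848)/848 + 3891035)*(1641*(1/2052) + 4615685) = ((1/848)*(-729) + 3891035)*(547/684 + 4615685) = (-729/848 + 3891035)*(3157129087/684) = (3299596951/848)*(3157129087/684) = 10417253509378613737/580032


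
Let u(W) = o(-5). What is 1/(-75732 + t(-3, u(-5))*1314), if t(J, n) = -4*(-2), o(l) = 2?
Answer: -1/65220 ≈ -1.5333e-5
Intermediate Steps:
u(W) = 2
t(J, n) = 8
1/(-75732 + t(-3, u(-5))*1314) = 1/(-75732 + 8*1314) = 1/(-75732 + 10512) = 1/(-65220) = -1/65220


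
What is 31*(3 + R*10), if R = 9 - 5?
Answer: 1333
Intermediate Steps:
R = 4
31*(3 + R*10) = 31*(3 + 4*10) = 31*(3 + 40) = 31*43 = 1333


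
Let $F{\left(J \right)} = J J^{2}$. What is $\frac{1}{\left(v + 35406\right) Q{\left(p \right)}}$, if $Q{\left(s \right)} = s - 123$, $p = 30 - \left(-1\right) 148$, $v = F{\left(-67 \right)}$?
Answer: $- \frac{1}{14594635} \approx -6.8518 \cdot 10^{-8}$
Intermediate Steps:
$F{\left(J \right)} = J^{3}$
$v = -300763$ ($v = \left(-67\right)^{3} = -300763$)
$p = 178$ ($p = 30 - -148 = 30 + 148 = 178$)
$Q{\left(s \right)} = -123 + s$
$\frac{1}{\left(v + 35406\right) Q{\left(p \right)}} = \frac{1}{\left(-300763 + 35406\right) \left(-123 + 178\right)} = \frac{1}{\left(-265357\right) 55} = \left(- \frac{1}{265357}\right) \frac{1}{55} = - \frac{1}{14594635}$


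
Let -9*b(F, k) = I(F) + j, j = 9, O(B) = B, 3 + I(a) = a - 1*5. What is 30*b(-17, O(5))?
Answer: 160/3 ≈ 53.333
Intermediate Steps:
I(a) = -8 + a (I(a) = -3 + (a - 1*5) = -3 + (a - 5) = -3 + (-5 + a) = -8 + a)
b(F, k) = -⅑ - F/9 (b(F, k) = -((-8 + F) + 9)/9 = -(1 + F)/9 = -⅑ - F/9)
30*b(-17, O(5)) = 30*(-⅑ - ⅑*(-17)) = 30*(-⅑ + 17/9) = 30*(16/9) = 160/3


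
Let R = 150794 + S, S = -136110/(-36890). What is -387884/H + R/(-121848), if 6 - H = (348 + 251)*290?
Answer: 9715317085855/9759934266936 ≈ 0.99543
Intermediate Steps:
S = 13611/3689 (S = -136110*(-1/36890) = 13611/3689 ≈ 3.6896)
H = -173704 (H = 6 - (348 + 251)*290 = 6 - 599*290 = 6 - 1*173710 = 6 - 173710 = -173704)
R = 556292677/3689 (R = 150794 + 13611/3689 = 556292677/3689 ≈ 1.5080e+5)
-387884/H + R/(-121848) = -387884/(-173704) + (556292677/3689)/(-121848) = -387884*(-1/173704) + (556292677/3689)*(-1/121848) = 96971/43426 - 556292677/449497272 = 9715317085855/9759934266936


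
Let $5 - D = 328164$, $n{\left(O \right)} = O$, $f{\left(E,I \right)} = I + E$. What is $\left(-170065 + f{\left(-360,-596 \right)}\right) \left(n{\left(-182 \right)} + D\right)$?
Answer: $56153206161$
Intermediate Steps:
$f{\left(E,I \right)} = E + I$
$D = -328159$ ($D = 5 - 328164 = -328159$)
$\left(-170065 + f{\left(-360,-596 \right)}\right) \left(n{\left(-182 \right)} + D\right) = \left(-170065 - 956\right) \left(-182 - 328159\right) = \left(-170065 - 956\right) \left(-328341\right) = \left(-171021\right) \left(-328341\right) = 56153206161$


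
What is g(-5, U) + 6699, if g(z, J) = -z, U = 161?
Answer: 6704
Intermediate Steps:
g(-5, U) + 6699 = -1*(-5) + 6699 = 5 + 6699 = 6704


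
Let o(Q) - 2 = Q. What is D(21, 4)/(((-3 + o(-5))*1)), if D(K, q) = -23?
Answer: 23/6 ≈ 3.8333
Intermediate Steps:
o(Q) = 2 + Q
D(21, 4)/(((-3 + o(-5))*1)) = -23/(-3 + (2 - 5)) = -23/(-3 - 3) = -23/((-6*1)) = -23/(-6) = -23*(-⅙) = 23/6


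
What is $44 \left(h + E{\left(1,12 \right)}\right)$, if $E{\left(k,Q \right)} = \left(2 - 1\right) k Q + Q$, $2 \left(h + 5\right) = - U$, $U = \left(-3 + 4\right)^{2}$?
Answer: $814$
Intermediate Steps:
$U = 1$ ($U = 1^{2} = 1$)
$h = - \frac{11}{2}$ ($h = -5 + \frac{\left(-1\right) 1}{2} = -5 + \frac{1}{2} \left(-1\right) = -5 - \frac{1}{2} = - \frac{11}{2} \approx -5.5$)
$E{\left(k,Q \right)} = Q + Q k$ ($E{\left(k,Q \right)} = 1 k Q + Q = k Q + Q = Q k + Q = Q + Q k$)
$44 \left(h + E{\left(1,12 \right)}\right) = 44 \left(- \frac{11}{2} + 12 \left(1 + 1\right)\right) = 44 \left(- \frac{11}{2} + 12 \cdot 2\right) = 44 \left(- \frac{11}{2} + 24\right) = 44 \cdot \frac{37}{2} = 814$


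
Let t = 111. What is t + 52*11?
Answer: 683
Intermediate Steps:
t + 52*11 = 111 + 52*11 = 111 + 572 = 683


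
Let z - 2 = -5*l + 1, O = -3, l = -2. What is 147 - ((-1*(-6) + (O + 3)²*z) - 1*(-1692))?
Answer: -1551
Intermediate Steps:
z = 13 (z = 2 + (-5*(-2) + 1) = 2 + (10 + 1) = 2 + 11 = 13)
147 - ((-1*(-6) + (O + 3)²*z) - 1*(-1692)) = 147 - ((-1*(-6) + (-3 + 3)²*13) - 1*(-1692)) = 147 - ((6 + 0²*13) + 1692) = 147 - ((6 + 0*13) + 1692) = 147 - ((6 + 0) + 1692) = 147 - (6 + 1692) = 147 - 1*1698 = 147 - 1698 = -1551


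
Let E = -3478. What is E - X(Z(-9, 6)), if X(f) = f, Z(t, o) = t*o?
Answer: -3424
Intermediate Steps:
Z(t, o) = o*t
E - X(Z(-9, 6)) = -3478 - 6*(-9) = -3478 - 1*(-54) = -3478 + 54 = -3424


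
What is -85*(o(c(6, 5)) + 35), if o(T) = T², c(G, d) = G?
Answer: -6035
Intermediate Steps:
-85*(o(c(6, 5)) + 35) = -85*(6² + 35) = -85*(36 + 35) = -85*71 = -6035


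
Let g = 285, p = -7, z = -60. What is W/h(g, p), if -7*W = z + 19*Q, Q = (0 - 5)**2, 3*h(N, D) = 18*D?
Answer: 415/294 ≈ 1.4116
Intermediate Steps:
h(N, D) = 6*D (h(N, D) = (18*D)/3 = 6*D)
Q = 25 (Q = (-5)**2 = 25)
W = -415/7 (W = -(-60 + 19*25)/7 = -(-60 + 475)/7 = -1/7*415 = -415/7 ≈ -59.286)
W/h(g, p) = -415/(7*(6*(-7))) = -415/7/(-42) = -415/7*(-1/42) = 415/294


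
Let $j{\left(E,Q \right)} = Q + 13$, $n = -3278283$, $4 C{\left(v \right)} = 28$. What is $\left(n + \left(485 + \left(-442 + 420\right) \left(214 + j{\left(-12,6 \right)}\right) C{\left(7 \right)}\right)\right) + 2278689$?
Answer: $-1034991$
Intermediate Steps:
$C{\left(v \right)} = 7$ ($C{\left(v \right)} = \frac{1}{4} \cdot 28 = 7$)
$j{\left(E,Q \right)} = 13 + Q$
$\left(n + \left(485 + \left(-442 + 420\right) \left(214 + j{\left(-12,6 \right)}\right) C{\left(7 \right)}\right)\right) + 2278689 = \left(-3278283 + \left(485 + \left(-442 + 420\right) \left(214 + \left(13 + 6\right)\right) 7\right)\right) + 2278689 = \left(-3278283 + \left(485 + - 22 \left(214 + 19\right) 7\right)\right) + 2278689 = \left(-3278283 + \left(485 + \left(-22\right) 233 \cdot 7\right)\right) + 2278689 = \left(-3278283 + \left(485 - 35882\right)\right) + 2278689 = \left(-3278283 - 35397\right) + 2278689 = -3313680 + 2278689 = -1034991$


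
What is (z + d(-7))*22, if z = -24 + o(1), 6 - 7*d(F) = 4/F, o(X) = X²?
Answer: -23782/49 ≈ -485.35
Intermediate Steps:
d(F) = 6/7 - 4/(7*F)
z = -23 (z = -24 + 1² = -24 + 1 = -23)
(z + d(-7))*22 = (-23 + (2/7)*(-2 + 3*(-7))/(-7))*22 = (-23 + (2/7)*(-⅐)*(-2 - 21))*22 = (-23 + (2/7)*(-⅐)*(-23))*22 = (-23 + 46/49)*22 = -1081/49*22 = -23782/49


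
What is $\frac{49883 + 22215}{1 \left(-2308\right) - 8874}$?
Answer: $- \frac{36049}{5591} \approx -6.4477$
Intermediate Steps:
$\frac{49883 + 22215}{1 \left(-2308\right) - 8874} = \frac{72098}{-2308 - 8874} = \frac{72098}{-11182} = 72098 \left(- \frac{1}{11182}\right) = - \frac{36049}{5591}$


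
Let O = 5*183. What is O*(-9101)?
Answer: -8327415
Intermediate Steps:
O = 915
O*(-9101) = 915*(-9101) = -8327415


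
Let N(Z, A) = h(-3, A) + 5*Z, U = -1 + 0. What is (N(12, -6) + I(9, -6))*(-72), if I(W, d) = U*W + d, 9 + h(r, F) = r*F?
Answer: -3888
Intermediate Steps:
U = -1
h(r, F) = -9 + F*r (h(r, F) = -9 + r*F = -9 + F*r)
I(W, d) = d - W (I(W, d) = -W + d = d - W)
N(Z, A) = -9 - 3*A + 5*Z (N(Z, A) = (-9 + A*(-3)) + 5*Z = (-9 - 3*A) + 5*Z = -9 - 3*A + 5*Z)
(N(12, -6) + I(9, -6))*(-72) = ((-9 - 3*(-6) + 5*12) + (-6 - 1*9))*(-72) = ((-9 + 18 + 60) + (-6 - 9))*(-72) = (69 - 15)*(-72) = 54*(-72) = -3888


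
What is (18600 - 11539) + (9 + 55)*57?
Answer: 10709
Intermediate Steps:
(18600 - 11539) + (9 + 55)*57 = 7061 + 64*57 = 7061 + 3648 = 10709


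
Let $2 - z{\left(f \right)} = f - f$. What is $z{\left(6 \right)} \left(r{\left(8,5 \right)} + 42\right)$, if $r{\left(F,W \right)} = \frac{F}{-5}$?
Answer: $\frac{404}{5} \approx 80.8$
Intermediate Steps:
$r{\left(F,W \right)} = - \frac{F}{5}$ ($r{\left(F,W \right)} = F \left(- \frac{1}{5}\right) = - \frac{F}{5}$)
$z{\left(f \right)} = 2$ ($z{\left(f \right)} = 2 - \left(f - f\right) = 2 - 0 = 2 + 0 = 2$)
$z{\left(6 \right)} \left(r{\left(8,5 \right)} + 42\right) = 2 \left(\left(- \frac{1}{5}\right) 8 + 42\right) = 2 \left(- \frac{8}{5} + 42\right) = 2 \cdot \frac{202}{5} = \frac{404}{5}$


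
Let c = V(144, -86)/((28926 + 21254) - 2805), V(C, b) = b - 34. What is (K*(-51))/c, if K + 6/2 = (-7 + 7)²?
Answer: -483225/8 ≈ -60403.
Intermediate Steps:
V(C, b) = -34 + b
K = -3 (K = -3 + (-7 + 7)² = -3 + 0² = -3 + 0 = -3)
c = -24/9475 (c = (-34 - 86)/((28926 + 21254) - 2805) = -120/(50180 - 2805) = -120/47375 = -120*1/47375 = -24/9475 ≈ -0.0025330)
(K*(-51))/c = (-3*(-51))/(-24/9475) = 153*(-9475/24) = -483225/8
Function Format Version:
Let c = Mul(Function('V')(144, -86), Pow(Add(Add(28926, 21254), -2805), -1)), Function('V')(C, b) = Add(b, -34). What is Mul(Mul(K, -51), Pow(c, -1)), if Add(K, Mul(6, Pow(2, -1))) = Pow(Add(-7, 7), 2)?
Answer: Rational(-483225, 8) ≈ -60403.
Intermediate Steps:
Function('V')(C, b) = Add(-34, b)
K = -3 (K = Add(-3, Pow(Add(-7, 7), 2)) = Add(-3, Pow(0, 2)) = Add(-3, 0) = -3)
c = Rational(-24, 9475) (c = Mul(Add(-34, -86), Pow(Add(Add(28926, 21254), -2805), -1)) = Mul(-120, Pow(Add(50180, -2805), -1)) = Mul(-120, Pow(47375, -1)) = Mul(-120, Rational(1, 47375)) = Rational(-24, 9475) ≈ -0.0025330)
Mul(Mul(K, -51), Pow(c, -1)) = Mul(Mul(-3, -51), Pow(Rational(-24, 9475), -1)) = Mul(153, Rational(-9475, 24)) = Rational(-483225, 8)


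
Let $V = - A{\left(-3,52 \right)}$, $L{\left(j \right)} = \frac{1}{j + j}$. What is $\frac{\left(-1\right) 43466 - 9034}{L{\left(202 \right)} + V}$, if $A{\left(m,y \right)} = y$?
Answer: $\frac{3030000}{3001} \approx 1009.7$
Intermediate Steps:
$L{\left(j \right)} = \frac{1}{2 j}$
$V = -52$ ($V = \left(-1\right) 52 = -52$)
$\frac{\left(-1\right) 43466 - 9034}{L{\left(202 \right)} + V} = \frac{\left(-1\right) 43466 - 9034}{\frac{1}{2 \cdot 202} - 52} = \frac{-43466 - 9034}{\frac{1}{2} \cdot \frac{1}{202} - 52} = - \frac{52500}{\frac{1}{404} - 52} = - \frac{52500}{- \frac{21007}{404}} = \left(-52500\right) \left(- \frac{404}{21007}\right) = \frac{3030000}{3001}$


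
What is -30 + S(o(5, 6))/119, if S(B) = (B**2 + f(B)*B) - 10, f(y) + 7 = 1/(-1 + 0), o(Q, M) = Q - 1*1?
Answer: -3596/119 ≈ -30.218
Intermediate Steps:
o(Q, M) = -1 + Q (o(Q, M) = Q - 1 = -1 + Q)
f(y) = -8 (f(y) = -7 + 1/(-1 + 0) = -7 + 1/(-1) = -7 - 1 = -8)
S(B) = -10 + B**2 - 8*B (S(B) = (B**2 - 8*B) - 10 = -10 + B**2 - 8*B)
-30 + S(o(5, 6))/119 = -30 + (-10 + (-1 + 5)**2 - 8*(-1 + 5))/119 = -30 + (-10 + 4**2 - 8*4)/119 = -30 + (-10 + 16 - 32)/119 = -30 + (1/119)*(-26) = -30 - 26/119 = -3596/119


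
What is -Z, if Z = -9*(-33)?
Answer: -297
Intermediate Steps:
Z = 297
-Z = -1*297 = -297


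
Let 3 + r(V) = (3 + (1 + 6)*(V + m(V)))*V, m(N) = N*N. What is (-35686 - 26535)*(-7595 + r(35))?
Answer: -18741400747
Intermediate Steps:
m(N) = N**2
r(V) = -3 + V*(3 + 7*V + 7*V**2) (r(V) = -3 + (3 + (1 + 6)*(V + V**2))*V = -3 + (3 + 7*(V + V**2))*V = -3 + (3 + (7*V + 7*V**2))*V = -3 + (3 + 7*V + 7*V**2)*V = -3 + V*(3 + 7*V + 7*V**2))
(-35686 - 26535)*(-7595 + r(35)) = (-35686 - 26535)*(-7595 + (-3 + 3*35 + 7*35**2 + 7*35**3)) = -62221*(-7595 + (-3 + 105 + 7*1225 + 7*42875)) = -62221*(-7595 + (-3 + 105 + 8575 + 300125)) = -62221*(-7595 + 308802) = -62221*301207 = -18741400747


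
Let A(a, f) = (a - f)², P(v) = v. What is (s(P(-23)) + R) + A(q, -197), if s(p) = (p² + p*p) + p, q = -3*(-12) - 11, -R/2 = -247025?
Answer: 544369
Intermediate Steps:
R = 494050 (R = -2*(-247025) = 494050)
q = 25 (q = 36 - 11 = 25)
s(p) = p + 2*p² (s(p) = (p² + p²) + p = 2*p² + p = p + 2*p²)
(s(P(-23)) + R) + A(q, -197) = (-23*(1 + 2*(-23)) + 494050) + (25 - 1*(-197))² = (-23*(1 - 46) + 494050) + (25 + 197)² = (-23*(-45) + 494050) + 222² = (1035 + 494050) + 49284 = 495085 + 49284 = 544369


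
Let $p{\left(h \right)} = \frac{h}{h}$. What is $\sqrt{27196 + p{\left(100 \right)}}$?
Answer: $\sqrt{27197} \approx 164.92$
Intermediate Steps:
$p{\left(h \right)} = 1$
$\sqrt{27196 + p{\left(100 \right)}} = \sqrt{27196 + 1} = \sqrt{27197}$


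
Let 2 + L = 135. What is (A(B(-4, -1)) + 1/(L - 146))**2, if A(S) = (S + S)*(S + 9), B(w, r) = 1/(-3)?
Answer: 469225/13689 ≈ 34.278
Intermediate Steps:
L = 133 (L = -2 + 135 = 133)
B(w, r) = -1/3
A(S) = 2*S*(9 + S) (A(S) = (2*S)*(9 + S) = 2*S*(9 + S))
(A(B(-4, -1)) + 1/(L - 146))**2 = (2*(-1/3)*(9 - 1/3) + 1/(133 - 146))**2 = (2*(-1/3)*(26/3) + 1/(-13))**2 = (-52/9 - 1/13)**2 = (-685/117)**2 = 469225/13689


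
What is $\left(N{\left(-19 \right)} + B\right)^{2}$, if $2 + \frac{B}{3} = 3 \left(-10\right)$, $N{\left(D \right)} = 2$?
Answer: $8836$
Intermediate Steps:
$B = -96$ ($B = -6 + 3 \cdot 3 \left(-10\right) = -6 + 3 \left(-30\right) = -6 - 90 = -96$)
$\left(N{\left(-19 \right)} + B\right)^{2} = \left(2 - 96\right)^{2} = \left(-94\right)^{2} = 8836$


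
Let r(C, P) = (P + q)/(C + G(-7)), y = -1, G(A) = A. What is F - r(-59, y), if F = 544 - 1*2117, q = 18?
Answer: -103801/66 ≈ -1572.7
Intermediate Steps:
r(C, P) = (18 + P)/(-7 + C) (r(C, P) = (P + 18)/(C - 7) = (18 + P)/(-7 + C))
F = -1573 (F = 544 - 2117 = -1573)
F - r(-59, y) = -1573 - (18 - 1)/(-7 - 59) = -1573 - 17/(-66) = -1573 - (-1)*17/66 = -1573 - 1*(-17/66) = -1573 + 17/66 = -103801/66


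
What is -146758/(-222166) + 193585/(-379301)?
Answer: 6328725524/42133892983 ≈ 0.15021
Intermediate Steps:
-146758/(-222166) + 193585/(-379301) = -146758*(-1/222166) + 193585*(-1/379301) = 73379/111083 - 193585/379301 = 6328725524/42133892983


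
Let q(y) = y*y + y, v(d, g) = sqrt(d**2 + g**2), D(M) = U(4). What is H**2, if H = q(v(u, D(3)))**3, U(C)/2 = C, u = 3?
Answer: 182856662816 + 13008728480*sqrt(73) ≈ 2.9400e+11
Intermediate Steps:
U(C) = 2*C
D(M) = 8 (D(M) = 2*4 = 8)
q(y) = y + y**2 (q(y) = y**2 + y = y + y**2)
H = 73*sqrt(73)*(1 + sqrt(73))**3 (H = (sqrt(3**2 + 8**2)*(1 + sqrt(3**2 + 8**2)))**3 = (sqrt(9 + 64)*(1 + sqrt(9 + 64)))**3 = (sqrt(73)*(1 + sqrt(73)))**3 = 73*sqrt(73)*(1 + sqrt(73))**3 ≈ 5.4222e+5)
H**2 = (405004 + 16060*sqrt(73))**2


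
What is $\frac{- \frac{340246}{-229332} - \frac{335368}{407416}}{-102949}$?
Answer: $- \frac{3856940635}{601180504981518} \approx -6.4156 \cdot 10^{-6}$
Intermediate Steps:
$\frac{- \frac{340246}{-229332} - \frac{335368}{407416}}{-102949} = \left(\left(-340246\right) \left(- \frac{1}{229332}\right) - \frac{41921}{50927}\right) \left(- \frac{1}{102949}\right) = \left(\frac{170123}{114666} - \frac{41921}{50927}\right) \left(- \frac{1}{102949}\right) = \frac{3856940635}{5839595382} \left(- \frac{1}{102949}\right) = - \frac{3856940635}{601180504981518}$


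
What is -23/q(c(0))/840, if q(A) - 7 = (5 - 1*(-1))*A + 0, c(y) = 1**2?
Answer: -23/10920 ≈ -0.0021062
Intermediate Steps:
c(y) = 1
q(A) = 7 + 6*A (q(A) = 7 + ((5 - 1*(-1))*A + 0) = 7 + ((5 + 1)*A + 0) = 7 + (6*A + 0) = 7 + 6*A)
-23/q(c(0))/840 = -23/(7 + 6*1)/840 = -23/(7 + 6)*(1/840) = -23/13*(1/840) = -23*1/13*(1/840) = -23/13*1/840 = -23/10920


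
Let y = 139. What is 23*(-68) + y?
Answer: -1425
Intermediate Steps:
23*(-68) + y = 23*(-68) + 139 = -1564 + 139 = -1425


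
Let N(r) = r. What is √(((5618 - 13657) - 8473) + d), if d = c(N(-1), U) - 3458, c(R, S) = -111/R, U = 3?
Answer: I*√19859 ≈ 140.92*I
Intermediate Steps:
d = -3347 (d = -111/(-1) - 3458 = -111*(-1) - 3458 = 111 - 3458 = -3347)
√(((5618 - 13657) - 8473) + d) = √(((5618 - 13657) - 8473) - 3347) = √((-8039 - 8473) - 3347) = √(-16512 - 3347) = √(-19859) = I*√19859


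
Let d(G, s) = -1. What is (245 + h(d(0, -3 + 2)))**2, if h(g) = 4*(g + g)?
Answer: 56169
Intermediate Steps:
h(g) = 8*g (h(g) = 4*(2*g) = 8*g)
(245 + h(d(0, -3 + 2)))**2 = (245 + 8*(-1))**2 = (245 - 8)**2 = 237**2 = 56169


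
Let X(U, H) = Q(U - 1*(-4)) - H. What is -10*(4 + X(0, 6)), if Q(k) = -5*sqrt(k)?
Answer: 120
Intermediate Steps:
X(U, H) = -H - 5*sqrt(4 + U) (X(U, H) = -5*sqrt(U - 1*(-4)) - H = -5*sqrt(U + 4) - H = -5*sqrt(4 + U) - H = -H - 5*sqrt(4 + U))
-10*(4 + X(0, 6)) = -10*(4 + (-1*6 - 5*sqrt(4 + 0))) = -10*(4 + (-6 - 5*sqrt(4))) = -10*(4 + (-6 - 5*2)) = -10*(4 + (-6 - 10)) = -10*(4 - 16) = -10*(-12) = 120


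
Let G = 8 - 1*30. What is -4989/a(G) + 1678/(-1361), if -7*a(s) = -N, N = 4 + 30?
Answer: -47587255/46274 ≈ -1028.4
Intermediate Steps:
N = 34
G = -22 (G = 8 - 30 = -22)
a(s) = 34/7 (a(s) = -(-1)*34/7 = -⅐*(-34) = 34/7)
-4989/a(G) + 1678/(-1361) = -4989/34/7 + 1678/(-1361) = -4989*7/34 + 1678*(-1/1361) = -34923/34 - 1678/1361 = -47587255/46274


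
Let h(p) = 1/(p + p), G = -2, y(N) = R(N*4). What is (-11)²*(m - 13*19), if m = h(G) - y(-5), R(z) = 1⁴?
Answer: -120153/4 ≈ -30038.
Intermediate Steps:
R(z) = 1
y(N) = 1
h(p) = 1/(2*p)
m = -5/4 (m = (½)/(-2) - 1*1 = (½)*(-½) - 1 = -¼ - 1 = -5/4 ≈ -1.2500)
(-11)²*(m - 13*19) = (-11)²*(-5/4 - 13*19) = 121*(-5/4 - 247) = 121*(-993/4) = -120153/4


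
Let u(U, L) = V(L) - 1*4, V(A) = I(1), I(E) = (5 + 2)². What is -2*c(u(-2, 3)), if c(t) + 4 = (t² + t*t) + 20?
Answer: -8132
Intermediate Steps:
I(E) = 49 (I(E) = 7² = 49)
V(A) = 49
u(U, L) = 45 (u(U, L) = 49 - 1*4 = 49 - 4 = 45)
c(t) = 16 + 2*t² (c(t) = -4 + ((t² + t*t) + 20) = -4 + ((t² + t²) + 20) = -4 + (2*t² + 20) = -4 + (20 + 2*t²) = 16 + 2*t²)
-2*c(u(-2, 3)) = -2*(16 + 2*45²) = -2*(16 + 2*2025) = -2*(16 + 4050) = -2*4066 = -8132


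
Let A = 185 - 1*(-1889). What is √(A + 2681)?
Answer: √4755 ≈ 68.957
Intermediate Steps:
A = 2074 (A = 185 + 1889 = 2074)
√(A + 2681) = √(2074 + 2681) = √4755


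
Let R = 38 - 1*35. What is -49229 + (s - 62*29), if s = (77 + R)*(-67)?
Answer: -56387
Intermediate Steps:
R = 3 (R = 38 - 35 = 3)
s = -5360 (s = (77 + 3)*(-67) = 80*(-67) = -5360)
-49229 + (s - 62*29) = -49229 + (-5360 - 62*29) = -49229 + (-5360 - 1*1798) = -49229 + (-5360 - 1798) = -49229 - 7158 = -56387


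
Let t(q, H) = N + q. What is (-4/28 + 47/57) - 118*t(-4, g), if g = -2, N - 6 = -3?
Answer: 47354/399 ≈ 118.68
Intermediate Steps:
N = 3 (N = 6 - 3 = 3)
t(q, H) = 3 + q
(-4/28 + 47/57) - 118*t(-4, g) = (-4/28 + 47/57) - 118*(3 - 4) = (-4*1/28 + 47*(1/57)) - 118*(-1) = (-⅐ + 47/57) + 118 = 272/399 + 118 = 47354/399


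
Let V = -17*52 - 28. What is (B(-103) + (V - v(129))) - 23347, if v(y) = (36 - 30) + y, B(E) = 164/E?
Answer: -2512746/103 ≈ -24396.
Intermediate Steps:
v(y) = 6 + y
V = -912 (V = -884 - 28 = -912)
(B(-103) + (V - v(129))) - 23347 = (164/(-103) + (-912 - (6 + 129))) - 23347 = (164*(-1/103) + (-912 - 1*135)) - 23347 = (-164/103 + (-912 - 135)) - 23347 = (-164/103 - 1047) - 23347 = -108005/103 - 23347 = -2512746/103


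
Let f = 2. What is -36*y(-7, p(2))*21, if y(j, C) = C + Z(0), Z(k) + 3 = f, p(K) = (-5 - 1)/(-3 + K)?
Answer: -3780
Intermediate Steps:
p(K) = -6/(-3 + K)
Z(k) = -1 (Z(k) = -3 + 2 = -1)
y(j, C) = -1 + C (y(j, C) = C - 1 = -1 + C)
-36*y(-7, p(2))*21 = -36*(-1 - 6/(-3 + 2))*21 = -36*(-1 - 6/(-1))*21 = -36*(-1 - 6*(-1))*21 = -36*(-1 + 6)*21 = -36*5*21 = -180*21 = -3780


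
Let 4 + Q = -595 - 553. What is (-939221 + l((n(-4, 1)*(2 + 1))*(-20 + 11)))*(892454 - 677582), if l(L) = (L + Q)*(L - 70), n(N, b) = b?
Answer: -177238888176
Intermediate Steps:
Q = -1152 (Q = -4 + (-595 - 553) = -4 - 1148 = -1152)
l(L) = (-1152 + L)*(-70 + L) (l(L) = (L - 1152)*(L - 70) = (-1152 + L)*(-70 + L))
(-939221 + l((n(-4, 1)*(2 + 1))*(-20 + 11)))*(892454 - 677582) = (-939221 + (80640 + ((1*(2 + 1))*(-20 + 11))² - 1222*1*(2 + 1)*(-20 + 11)))*(892454 - 677582) = (-939221 + (80640 + ((1*3)*(-9))² - 1222*1*3*(-9)))*214872 = (-939221 + (80640 + (3*(-9))² - 3666*(-9)))*214872 = (-939221 + (80640 + (-27)² - 1222*(-27)))*214872 = (-939221 + (80640 + 729 + 32994))*214872 = (-939221 + 114363)*214872 = -824858*214872 = -177238888176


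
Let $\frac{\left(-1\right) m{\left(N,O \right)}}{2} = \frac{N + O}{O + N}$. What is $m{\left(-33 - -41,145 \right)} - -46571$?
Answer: $46569$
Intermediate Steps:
$m{\left(N,O \right)} = -2$ ($m{\left(N,O \right)} = - 2 \frac{N + O}{O + N} = - 2 \frac{N + O}{N + O} = \left(-2\right) 1 = -2$)
$m{\left(-33 - -41,145 \right)} - -46571 = -2 - -46571 = -2 + 46571 = 46569$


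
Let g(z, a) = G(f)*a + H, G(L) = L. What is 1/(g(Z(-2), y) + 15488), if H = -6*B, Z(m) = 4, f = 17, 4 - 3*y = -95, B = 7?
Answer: 1/16007 ≈ 6.2473e-5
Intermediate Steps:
y = 33 (y = 4/3 - ⅓*(-95) = 4/3 + 95/3 = 33)
H = -42 (H = -6*7 = -42)
g(z, a) = -42 + 17*a (g(z, a) = 17*a - 42 = -42 + 17*a)
1/(g(Z(-2), y) + 15488) = 1/((-42 + 17*33) + 15488) = 1/((-42 + 561) + 15488) = 1/(519 + 15488) = 1/16007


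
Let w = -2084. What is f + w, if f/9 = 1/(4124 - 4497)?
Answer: -777341/373 ≈ -2084.0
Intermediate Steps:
f = -9/373 (f = 9/(4124 - 4497) = 9/(-373) = 9*(-1/373) = -9/373 ≈ -0.024129)
f + w = -9/373 - 2084 = -777341/373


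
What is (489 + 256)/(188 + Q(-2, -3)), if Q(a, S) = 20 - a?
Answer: 149/42 ≈ 3.5476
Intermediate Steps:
(489 + 256)/(188 + Q(-2, -3)) = (489 + 256)/(188 + (20 - 1*(-2))) = 745/(188 + (20 + 2)) = 745/(188 + 22) = 745/210 = 745*(1/210) = 149/42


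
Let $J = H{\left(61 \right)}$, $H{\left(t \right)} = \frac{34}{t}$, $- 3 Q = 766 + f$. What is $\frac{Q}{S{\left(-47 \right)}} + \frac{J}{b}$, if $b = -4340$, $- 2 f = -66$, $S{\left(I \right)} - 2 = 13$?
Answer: $- \frac{21152879}{1191330} \approx -17.756$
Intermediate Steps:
$S{\left(I \right)} = 15$ ($S{\left(I \right)} = 2 + 13 = 15$)
$f = 33$ ($f = \left(- \frac{1}{2}\right) \left(-66\right) = 33$)
$Q = - \frac{799}{3}$ ($Q = - \frac{766 + 33}{3} = \left(- \frac{1}{3}\right) 799 = - \frac{799}{3} \approx -266.33$)
$J = \frac{34}{61} \approx 0.55738$
$\frac{Q}{S{\left(-47 \right)}} + \frac{J}{b} = - \frac{799}{3 \cdot 15} + \frac{34}{61 \left(-4340\right)} = \left(- \frac{799}{3}\right) \frac{1}{15} + \frac{34}{61} \left(- \frac{1}{4340}\right) = - \frac{799}{45} - \frac{17}{132370} = - \frac{21152879}{1191330}$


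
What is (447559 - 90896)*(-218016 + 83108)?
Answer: -48116692004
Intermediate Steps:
(447559 - 90896)*(-218016 + 83108) = 356663*(-134908) = -48116692004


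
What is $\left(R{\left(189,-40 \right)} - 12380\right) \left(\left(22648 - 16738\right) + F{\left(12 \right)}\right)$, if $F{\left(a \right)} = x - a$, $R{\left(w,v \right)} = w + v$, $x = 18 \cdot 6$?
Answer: $-73459386$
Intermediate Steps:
$x = 108$
$R{\left(w,v \right)} = v + w$
$F{\left(a \right)} = 108 - a$
$\left(R{\left(189,-40 \right)} - 12380\right) \left(\left(22648 - 16738\right) + F{\left(12 \right)}\right) = \left(\left(-40 + 189\right) - 12380\right) \left(\left(22648 - 16738\right) + \left(108 - 12\right)\right) = \left(149 - 12380\right) \left(\left(22648 - 16738\right) + \left(108 - 12\right)\right) = - 12231 \left(5910 + 96\right) = \left(-12231\right) 6006 = -73459386$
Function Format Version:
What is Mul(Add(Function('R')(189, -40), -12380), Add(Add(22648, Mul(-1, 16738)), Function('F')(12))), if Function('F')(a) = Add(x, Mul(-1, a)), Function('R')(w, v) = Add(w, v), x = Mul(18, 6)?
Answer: -73459386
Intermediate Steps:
x = 108
Function('R')(w, v) = Add(v, w)
Function('F')(a) = Add(108, Mul(-1, a))
Mul(Add(Function('R')(189, -40), -12380), Add(Add(22648, Mul(-1, 16738)), Function('F')(12))) = Mul(Add(Add(-40, 189), -12380), Add(Add(22648, Mul(-1, 16738)), Add(108, Mul(-1, 12)))) = Mul(Add(149, -12380), Add(Add(22648, -16738), Add(108, -12))) = Mul(-12231, Add(5910, 96)) = Mul(-12231, 6006) = -73459386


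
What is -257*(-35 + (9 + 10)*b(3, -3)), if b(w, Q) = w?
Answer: -5654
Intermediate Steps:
-257*(-35 + (9 + 10)*b(3, -3)) = -257*(-35 + (9 + 10)*3) = -257*(-35 + 19*3) = -257*(-35 + 57) = -257*22 = -5654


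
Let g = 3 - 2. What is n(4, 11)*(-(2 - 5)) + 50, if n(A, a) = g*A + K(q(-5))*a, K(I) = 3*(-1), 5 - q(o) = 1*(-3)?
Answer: -37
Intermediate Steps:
q(o) = 8 (q(o) = 5 - (-3) = 5 - 1*(-3) = 5 + 3 = 8)
g = 1
K(I) = -3
n(A, a) = A - 3*a (n(A, a) = 1*A - 3*a = A - 3*a)
n(4, 11)*(-(2 - 5)) + 50 = (4 - 3*11)*(-(2 - 5)) + 50 = (4 - 33)*(-1*(-3)) + 50 = -29*3 + 50 = -87 + 50 = -37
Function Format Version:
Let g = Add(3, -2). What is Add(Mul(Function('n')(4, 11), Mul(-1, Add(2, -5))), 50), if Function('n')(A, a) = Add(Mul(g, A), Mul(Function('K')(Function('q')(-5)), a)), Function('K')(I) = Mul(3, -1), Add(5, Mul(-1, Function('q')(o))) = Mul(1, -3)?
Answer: -37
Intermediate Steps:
Function('q')(o) = 8 (Function('q')(o) = Add(5, Mul(-1, Mul(1, -3))) = Add(5, Mul(-1, -3)) = Add(5, 3) = 8)
g = 1
Function('K')(I) = -3
Function('n')(A, a) = Add(A, Mul(-3, a)) (Function('n')(A, a) = Add(Mul(1, A), Mul(-3, a)) = Add(A, Mul(-3, a)))
Add(Mul(Function('n')(4, 11), Mul(-1, Add(2, -5))), 50) = Add(Mul(Add(4, Mul(-3, 11)), Mul(-1, Add(2, -5))), 50) = Add(Mul(Add(4, -33), Mul(-1, -3)), 50) = Add(Mul(-29, 3), 50) = Add(-87, 50) = -37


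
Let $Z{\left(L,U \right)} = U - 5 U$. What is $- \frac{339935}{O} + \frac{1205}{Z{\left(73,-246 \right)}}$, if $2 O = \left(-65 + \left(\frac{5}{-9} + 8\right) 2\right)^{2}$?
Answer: $- \frac{1315689275}{4881624} \approx -269.52$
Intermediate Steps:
$Z{\left(L,U \right)} = - 4 U$
$O = \frac{203401}{162}$ ($O = \frac{\left(-65 + \left(\frac{5}{-9} + 8\right) 2\right)^{2}}{2} = \frac{\left(-65 + \left(5 \left(- \frac{1}{9}\right) + 8\right) 2\right)^{2}}{2} = \frac{\left(-65 + \left(- \frac{5}{9} + 8\right) 2\right)^{2}}{2} = \frac{\left(-65 + \frac{67}{9} \cdot 2\right)^{2}}{2} = \frac{\left(-65 + \frac{134}{9}\right)^{2}}{2} = \frac{\left(- \frac{451}{9}\right)^{2}}{2} = \frac{1}{2} \cdot \frac{203401}{81} = \frac{203401}{162} \approx 1255.6$)
$- \frac{339935}{O} + \frac{1205}{Z{\left(73,-246 \right)}} = - \frac{339935}{\frac{203401}{162}} + \frac{1205}{\left(-4\right) \left(-246\right)} = \left(-339935\right) \frac{162}{203401} + \frac{1205}{984} = - \frac{55069470}{203401} + 1205 \cdot \frac{1}{984} = - \frac{55069470}{203401} + \frac{1205}{984} = - \frac{1315689275}{4881624}$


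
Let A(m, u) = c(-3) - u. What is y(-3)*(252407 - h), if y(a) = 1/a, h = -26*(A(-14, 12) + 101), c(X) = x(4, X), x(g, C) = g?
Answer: -254825/3 ≈ -84942.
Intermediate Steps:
c(X) = 4
A(m, u) = 4 - u
h = -2418 (h = -26*((4 - 1*12) + 101) = -26*((4 - 12) + 101) = -26*(-8 + 101) = -26*93 = -2418)
y(-3)*(252407 - h) = (252407 - 1*(-2418))/(-3) = -(252407 + 2418)/3 = -⅓*254825 = -254825/3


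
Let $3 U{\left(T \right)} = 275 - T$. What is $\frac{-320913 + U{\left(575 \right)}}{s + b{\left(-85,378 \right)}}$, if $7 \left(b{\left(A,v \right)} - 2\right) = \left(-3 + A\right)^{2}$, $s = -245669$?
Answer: $\frac{2247091}{1711925} \approx 1.3126$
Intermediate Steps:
$b{\left(A,v \right)} = 2 + \frac{\left(-3 + A\right)^{2}}{7}$
$U{\left(T \right)} = \frac{275}{3} - \frac{T}{3}$ ($U{\left(T \right)} = \frac{275 - T}{3} = \frac{275}{3} - \frac{T}{3}$)
$\frac{-320913 + U{\left(575 \right)}}{s + b{\left(-85,378 \right)}} = \frac{-320913 + \left(\frac{275}{3} - \frac{575}{3}\right)}{-245669 + \left(2 + \frac{\left(-3 - 85\right)^{2}}{7}\right)} = \frac{-320913 + \left(\frac{275}{3} - \frac{575}{3}\right)}{-245669 + \left(2 + \frac{\left(-88\right)^{2}}{7}\right)} = \frac{-320913 - 100}{-245669 + \left(2 + \frac{1}{7} \cdot 7744\right)} = - \frac{321013}{-245669 + \left(2 + \frac{7744}{7}\right)} = - \frac{321013}{-245669 + \frac{7758}{7}} = - \frac{321013}{- \frac{1711925}{7}} = \left(-321013\right) \left(- \frac{7}{1711925}\right) = \frac{2247091}{1711925}$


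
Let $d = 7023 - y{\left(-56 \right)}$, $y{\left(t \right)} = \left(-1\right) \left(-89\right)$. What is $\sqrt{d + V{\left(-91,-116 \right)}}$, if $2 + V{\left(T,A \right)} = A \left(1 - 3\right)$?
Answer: $6 \sqrt{199} \approx 84.64$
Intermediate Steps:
$y{\left(t \right)} = 89$
$d = 6934$ ($d = 7023 - 89 = 6934$)
$V{\left(T,A \right)} = -2 - 2 A$ ($V{\left(T,A \right)} = -2 + A \left(1 - 3\right) = -2 + A \left(-2\right) = -2 - 2 A$)
$\sqrt{d + V{\left(-91,-116 \right)}} = \sqrt{6934 - -230} = \sqrt{6934 + \left(-2 + 232\right)} = \sqrt{6934 + 230} = \sqrt{7164} = 6 \sqrt{199}$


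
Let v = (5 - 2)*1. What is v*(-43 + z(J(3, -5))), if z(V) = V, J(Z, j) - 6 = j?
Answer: -126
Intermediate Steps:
J(Z, j) = 6 + j
v = 3 (v = 3*1 = 3)
v*(-43 + z(J(3, -5))) = 3*(-43 + (6 - 5)) = 3*(-43 + 1) = 3*(-42) = -126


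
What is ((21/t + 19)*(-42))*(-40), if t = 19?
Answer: 641760/19 ≈ 33777.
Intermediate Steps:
((21/t + 19)*(-42))*(-40) = ((21/19 + 19)*(-42))*(-40) = ((382/19)*(-42))*(-40) = -16044/19*(-40) = 641760/19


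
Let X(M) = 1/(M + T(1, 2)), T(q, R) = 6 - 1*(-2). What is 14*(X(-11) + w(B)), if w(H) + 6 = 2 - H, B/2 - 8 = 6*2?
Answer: -1862/3 ≈ -620.67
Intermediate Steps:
T(q, R) = 8 (T(q, R) = 6 + 2 = 8)
B = 40 (B = 16 + 2*(6*2) = 16 + 2*12 = 16 + 24 = 40)
X(M) = 1/(8 + M) (X(M) = 1/(M + 8) = 1/(8 + M))
w(H) = -4 - H (w(H) = -6 + (2 - H) = -4 - H)
14*(X(-11) + w(B)) = 14*(1/(8 - 11) + (-4 - 1*40)) = 14*(1/(-3) + (-4 - 40)) = 14*(-⅓ - 44) = 14*(-133/3) = -1862/3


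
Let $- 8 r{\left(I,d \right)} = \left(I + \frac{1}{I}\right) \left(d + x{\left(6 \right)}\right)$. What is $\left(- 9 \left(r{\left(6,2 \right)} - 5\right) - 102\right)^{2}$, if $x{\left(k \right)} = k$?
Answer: $\frac{9}{4} \approx 2.25$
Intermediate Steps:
$r{\left(I,d \right)} = - \frac{\left(6 + d\right) \left(I + \frac{1}{I}\right)}{8}$ ($r{\left(I,d \right)} = - \frac{\left(I + \frac{1}{I}\right) \left(d + 6\right)}{8} = - \frac{\left(I + \frac{1}{I}\right) \left(6 + d\right)}{8} = - \frac{\left(6 + d\right) \left(I + \frac{1}{I}\right)}{8}$)
$\left(- 9 \left(r{\left(6,2 \right)} - 5\right) - 102\right)^{2} = \left(- 9 \left(\frac{-6 - 2 + 6^{2} \left(-6 - 2\right)}{8 \cdot 6} - 5\right) - 102\right)^{2} = \left(- 9 \left(\frac{1}{8} \cdot \frac{1}{6} \left(-6 - 2 + 36 \left(-6 - 2\right)\right) - 5\right) - 102\right)^{2} = \left(- 9 \left(\frac{1}{8} \cdot \frac{1}{6} \left(-6 - 2 + 36 \left(-8\right)\right) - 5\right) - 102\right)^{2} = \left(- 9 \left(\frac{1}{8} \cdot \frac{1}{6} \left(-6 - 2 - 288\right) - 5\right) - 102\right)^{2} = \left(- 9 \left(\frac{1}{8} \cdot \frac{1}{6} \left(-296\right) - 5\right) - 102\right)^{2} = \left(- 9 \left(- \frac{37}{6} - 5\right) - 102\right)^{2} = \left(\left(-9\right) \left(- \frac{67}{6}\right) - 102\right)^{2} = \left(\frac{201}{2} - 102\right)^{2} = \left(- \frac{3}{2}\right)^{2} = \frac{9}{4}$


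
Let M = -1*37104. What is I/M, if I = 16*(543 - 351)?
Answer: -64/773 ≈ -0.082794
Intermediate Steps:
I = 3072 (I = 16*192 = 3072)
M = -37104
I/M = 3072/(-37104) = 3072*(-1/37104) = -64/773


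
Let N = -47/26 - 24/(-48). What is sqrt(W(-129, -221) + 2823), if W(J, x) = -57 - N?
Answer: 5*sqrt(18707)/13 ≈ 52.605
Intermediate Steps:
N = -17/13 (N = -47*1/26 - 24*(-1/48) = -47/26 + 1/2 = -17/13 ≈ -1.3077)
W(J, x) = -724/13 (W(J, x) = -57 - 1*(-17/13) = -57 + 17/13 = -724/13)
sqrt(W(-129, -221) + 2823) = sqrt(-724/13 + 2823) = sqrt(35975/13) = 5*sqrt(18707)/13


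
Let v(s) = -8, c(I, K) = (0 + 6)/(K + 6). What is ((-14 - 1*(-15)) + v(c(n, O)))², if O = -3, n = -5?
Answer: 49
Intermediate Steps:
c(I, K) = 6/(6 + K)
((-14 - 1*(-15)) + v(c(n, O)))² = ((-14 - 1*(-15)) - 8)² = ((-14 + 15) - 8)² = (1 - 8)² = (-7)² = 49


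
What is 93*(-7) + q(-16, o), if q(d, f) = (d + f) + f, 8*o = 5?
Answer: -2663/4 ≈ -665.75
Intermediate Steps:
o = 5/8 (o = (1/8)*5 = 5/8 ≈ 0.62500)
q(d, f) = d + 2*f
93*(-7) + q(-16, o) = 93*(-7) + (-16 + 2*(5/8)) = -651 + (-16 + 5/4) = -651 - 59/4 = -2663/4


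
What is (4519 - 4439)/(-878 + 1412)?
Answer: 40/267 ≈ 0.14981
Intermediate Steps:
(4519 - 4439)/(-878 + 1412) = 80/534 = 80*(1/534) = 40/267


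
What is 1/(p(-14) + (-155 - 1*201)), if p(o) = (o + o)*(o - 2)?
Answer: 1/92 ≈ 0.010870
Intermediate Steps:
p(o) = 2*o*(-2 + o) (p(o) = (2*o)*(-2 + o) = 2*o*(-2 + o))
1/(p(-14) + (-155 - 1*201)) = 1/(2*(-14)*(-2 - 14) + (-155 - 1*201)) = 1/(2*(-14)*(-16) + (-155 - 201)) = 1/(448 - 356) = 1/92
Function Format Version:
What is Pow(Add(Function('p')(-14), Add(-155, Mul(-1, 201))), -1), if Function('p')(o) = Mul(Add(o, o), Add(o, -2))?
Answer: Rational(1, 92) ≈ 0.010870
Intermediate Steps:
Function('p')(o) = Mul(2, o, Add(-2, o)) (Function('p')(o) = Mul(Mul(2, o), Add(-2, o)) = Mul(2, o, Add(-2, o)))
Pow(Add(Function('p')(-14), Add(-155, Mul(-1, 201))), -1) = Pow(Add(Mul(2, -14, Add(-2, -14)), Add(-155, Mul(-1, 201))), -1) = Pow(Add(Mul(2, -14, -16), Add(-155, -201)), -1) = Pow(Add(448, -356), -1) = Pow(92, -1) = Rational(1, 92)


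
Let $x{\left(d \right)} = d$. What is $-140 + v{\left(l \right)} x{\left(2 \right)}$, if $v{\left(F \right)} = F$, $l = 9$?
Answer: $-122$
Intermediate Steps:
$-140 + v{\left(l \right)} x{\left(2 \right)} = -140 + 9 \cdot 2 = -140 + 18 = -122$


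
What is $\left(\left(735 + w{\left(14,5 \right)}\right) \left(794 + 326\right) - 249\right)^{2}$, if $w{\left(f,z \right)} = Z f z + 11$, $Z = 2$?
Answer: $984204869041$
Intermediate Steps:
$w{\left(f,z \right)} = 11 + 2 f z$ ($w{\left(f,z \right)} = 2 f z + 11 = 11 + 2 f z$)
$\left(\left(735 + w{\left(14,5 \right)}\right) \left(794 + 326\right) - 249\right)^{2} = \left(\left(735 + \left(11 + 2 \cdot 14 \cdot 5\right)\right) \left(794 + 326\right) - 249\right)^{2} = \left(\left(735 + \left(11 + 140\right)\right) 1120 - 249\right)^{2} = \left(\left(735 + 151\right) 1120 - 249\right)^{2} = \left(886 \cdot 1120 - 249\right)^{2} = \left(992320 - 249\right)^{2} = 992071^{2} = 984204869041$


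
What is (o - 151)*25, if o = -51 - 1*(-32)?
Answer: -4250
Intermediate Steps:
o = -19 (o = -51 + 32 = -19)
(o - 151)*25 = (-19 - 151)*25 = -170*25 = -4250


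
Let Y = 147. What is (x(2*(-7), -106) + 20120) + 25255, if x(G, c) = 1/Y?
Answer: 6670126/147 ≈ 45375.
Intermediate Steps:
x(G, c) = 1/147
(x(2*(-7), -106) + 20120) + 25255 = (1/147 + 20120) + 25255 = 2957641/147 + 25255 = 6670126/147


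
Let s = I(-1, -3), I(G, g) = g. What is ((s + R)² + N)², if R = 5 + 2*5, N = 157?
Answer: 90601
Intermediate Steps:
R = 15 (R = 5 + 10 = 15)
s = -3
((s + R)² + N)² = ((-3 + 15)² + 157)² = (12² + 157)² = (144 + 157)² = 301² = 90601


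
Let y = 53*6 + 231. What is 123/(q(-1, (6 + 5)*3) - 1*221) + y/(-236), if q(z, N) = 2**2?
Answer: -148161/51212 ≈ -2.8931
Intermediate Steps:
q(z, N) = 4
y = 549 (y = 318 + 231 = 549)
123/(q(-1, (6 + 5)*3) - 1*221) + y/(-236) = 123/(4 - 1*221) + 549/(-236) = 123/(4 - 221) + 549*(-1/236) = 123/(-217) - 549/236 = 123*(-1/217) - 549/236 = -123/217 - 549/236 = -148161/51212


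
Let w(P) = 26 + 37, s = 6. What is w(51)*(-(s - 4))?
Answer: -126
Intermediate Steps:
w(P) = 63
w(51)*(-(s - 4)) = 63*(-(6 - 4)) = 63*(-1*2) = 63*(-2) = -126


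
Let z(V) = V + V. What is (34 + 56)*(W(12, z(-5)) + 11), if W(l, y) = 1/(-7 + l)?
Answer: 1008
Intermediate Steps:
z(V) = 2*V
(34 + 56)*(W(12, z(-5)) + 11) = (34 + 56)*(1/(-7 + 12) + 11) = 90*(1/5 + 11) = 90*(⅕ + 11) = 90*(56/5) = 1008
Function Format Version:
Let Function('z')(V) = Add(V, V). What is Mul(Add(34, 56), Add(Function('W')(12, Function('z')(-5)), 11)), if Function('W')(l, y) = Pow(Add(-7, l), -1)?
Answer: 1008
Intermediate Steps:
Function('z')(V) = Mul(2, V)
Mul(Add(34, 56), Add(Function('W')(12, Function('z')(-5)), 11)) = Mul(Add(34, 56), Add(Pow(Add(-7, 12), -1), 11)) = Mul(90, Add(Pow(5, -1), 11)) = Mul(90, Add(Rational(1, 5), 11)) = Mul(90, Rational(56, 5)) = 1008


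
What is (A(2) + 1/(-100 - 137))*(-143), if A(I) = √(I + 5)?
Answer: 143/237 - 143*√7 ≈ -377.74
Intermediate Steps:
A(I) = √(5 + I)
(A(2) + 1/(-100 - 137))*(-143) = (√(5 + 2) + 1/(-100 - 137))*(-143) = (√7 + 1/(-237))*(-143) = (√7 - 1/237)*(-143) = (-1/237 + √7)*(-143) = 143/237 - 143*√7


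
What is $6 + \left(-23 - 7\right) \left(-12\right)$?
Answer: $366$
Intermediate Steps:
$6 + \left(-23 - 7\right) \left(-12\right) = 6 - -360 = 6 + 360 = 366$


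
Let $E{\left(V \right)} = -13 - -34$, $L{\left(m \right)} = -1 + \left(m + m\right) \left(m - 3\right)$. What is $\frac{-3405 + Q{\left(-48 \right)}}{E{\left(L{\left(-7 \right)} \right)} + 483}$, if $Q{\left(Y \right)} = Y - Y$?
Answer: $- \frac{1135}{168} \approx -6.756$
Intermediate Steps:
$L{\left(m \right)} = -1 + 2 m \left(-3 + m\right)$
$Q{\left(Y \right)} = 0$
$E{\left(V \right)} = 21$ ($E{\left(V \right)} = -13 + 34 = 21$)
$\frac{-3405 + Q{\left(-48 \right)}}{E{\left(L{\left(-7 \right)} \right)} + 483} = \frac{-3405 + 0}{21 + 483} = - \frac{3405}{504} = \left(-3405\right) \frac{1}{504} = - \frac{1135}{168}$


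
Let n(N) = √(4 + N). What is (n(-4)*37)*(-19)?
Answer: 0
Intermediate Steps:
(n(-4)*37)*(-19) = (√(4 - 4)*37)*(-19) = (√0*37)*(-19) = (0*37)*(-19) = 0*(-19) = 0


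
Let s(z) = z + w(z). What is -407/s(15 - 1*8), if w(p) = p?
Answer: -407/14 ≈ -29.071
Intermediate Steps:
s(z) = 2*z (s(z) = z + z = 2*z)
-407/s(15 - 1*8) = -407*1/(2*(15 - 1*8)) = -407*1/(2*(15 - 8)) = -407/(2*7) = -407/14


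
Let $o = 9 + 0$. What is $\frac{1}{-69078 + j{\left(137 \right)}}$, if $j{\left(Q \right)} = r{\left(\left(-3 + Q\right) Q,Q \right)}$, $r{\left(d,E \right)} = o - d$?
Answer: $- \frac{1}{87427} \approx -1.1438 \cdot 10^{-5}$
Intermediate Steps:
$o = 9$
$r{\left(d,E \right)} = 9 - d$
$j{\left(Q \right)} = 9 - Q \left(-3 + Q\right)$ ($j{\left(Q \right)} = 9 - \left(-3 + Q\right) Q = 9 - Q \left(-3 + Q\right)$)
$\frac{1}{-69078 + j{\left(137 \right)}} = \frac{1}{-69078 + \left(9 - 137 \left(-3 + 137\right)\right)} = \frac{1}{-69078 + \left(9 - 137 \cdot 134\right)} = \frac{1}{-69078 + \left(9 - 18358\right)} = \frac{1}{-69078 - 18349} = \frac{1}{-87427} = - \frac{1}{87427}$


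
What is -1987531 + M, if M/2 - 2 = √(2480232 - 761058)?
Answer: -1987527 + 2*√1719174 ≈ -1.9849e+6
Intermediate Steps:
M = 4 + 2*√1719174 (M = 4 + 2*√(2480232 - 761058) = 4 + 2*√1719174 ≈ 2626.3)
-1987531 + M = -1987531 + (4 + 2*√1719174) = -1987527 + 2*√1719174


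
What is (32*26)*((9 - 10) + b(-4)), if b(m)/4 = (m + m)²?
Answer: 212160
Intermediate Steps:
b(m) = 16*m² (b(m) = 4*(m + m)² = 4*(2*m)² = 4*(4*m²) = 16*m²)
(32*26)*((9 - 10) + b(-4)) = (32*26)*((9 - 10) + 16*(-4)²) = 832*(-1 + 16*16) = 832*(-1 + 256) = 832*255 = 212160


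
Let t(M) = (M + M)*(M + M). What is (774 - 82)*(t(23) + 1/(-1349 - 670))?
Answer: 2956364476/2019 ≈ 1.4643e+6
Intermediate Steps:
t(M) = 4*M² (t(M) = (2*M)*(2*M) = 4*M²)
(774 - 82)*(t(23) + 1/(-1349 - 670)) = (774 - 82)*(4*23² + 1/(-1349 - 670)) = 692*(4*529 + 1/(-2019)) = 692*(2116 - 1/2019) = 692*(4272203/2019) = 2956364476/2019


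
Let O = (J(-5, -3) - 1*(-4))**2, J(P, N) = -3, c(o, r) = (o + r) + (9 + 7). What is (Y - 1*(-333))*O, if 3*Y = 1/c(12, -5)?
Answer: 22978/69 ≈ 333.01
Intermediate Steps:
c(o, r) = 16 + o + r (c(o, r) = (o + r) + 16 = 16 + o + r)
Y = 1/69 (Y = 1/(3*(16 + 12 - 5)) = (1/3)/23 = (1/3)*(1/23) = 1/69 ≈ 0.014493)
O = 1 (O = (-3 - 1*(-4))**2 = (-3 + 4)**2 = 1**2 = 1)
(Y - 1*(-333))*O = (1/69 - 1*(-333))*1 = (1/69 + 333)*1 = (22978/69)*1 = 22978/69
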